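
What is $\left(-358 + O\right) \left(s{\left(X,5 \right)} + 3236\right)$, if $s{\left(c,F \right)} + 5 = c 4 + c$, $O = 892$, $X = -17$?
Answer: $1679964$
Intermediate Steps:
$s{\left(c,F \right)} = -5 + 5 c$ ($s{\left(c,F \right)} = -5 + \left(c 4 + c\right) = -5 + \left(4 c + c\right) = -5 + 5 c$)
$\left(-358 + O\right) \left(s{\left(X,5 \right)} + 3236\right) = \left(-358 + 892\right) \left(\left(-5 + 5 \left(-17\right)\right) + 3236\right) = 534 \left(\left(-5 - 85\right) + 3236\right) = 534 \left(-90 + 3236\right) = 534 \cdot 3146 = 1679964$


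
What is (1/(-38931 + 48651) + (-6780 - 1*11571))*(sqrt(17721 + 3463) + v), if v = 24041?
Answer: -4288234496479/9720 - 178371719*sqrt(331)/1215 ≈ -4.4385e+8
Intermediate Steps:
(1/(-38931 + 48651) + (-6780 - 1*11571))*(sqrt(17721 + 3463) + v) = (1/(-38931 + 48651) + (-6780 - 1*11571))*(sqrt(17721 + 3463) + 24041) = (1/9720 + (-6780 - 11571))*(sqrt(21184) + 24041) = (1/9720 - 18351)*(8*sqrt(331) + 24041) = -178371719*(24041 + 8*sqrt(331))/9720 = -4288234496479/9720 - 178371719*sqrt(331)/1215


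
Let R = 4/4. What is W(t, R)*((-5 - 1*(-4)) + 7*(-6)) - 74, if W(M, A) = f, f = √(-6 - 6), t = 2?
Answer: -74 - 86*I*√3 ≈ -74.0 - 148.96*I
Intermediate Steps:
R = 1 (R = 4*(¼) = 1)
f = 2*I*√3 (f = √(-12) = 2*I*√3 ≈ 3.4641*I)
W(M, A) = 2*I*√3
W(t, R)*((-5 - 1*(-4)) + 7*(-6)) - 74 = (2*I*√3)*((-5 - 1*(-4)) + 7*(-6)) - 74 = (2*I*√3)*((-5 + 4) - 42) - 74 = (2*I*√3)*(-1 - 42) - 74 = (2*I*√3)*(-43) - 74 = -86*I*√3 - 74 = -74 - 86*I*√3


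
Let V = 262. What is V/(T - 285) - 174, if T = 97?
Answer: -16487/94 ≈ -175.39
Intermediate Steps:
V/(T - 285) - 174 = 262/(97 - 285) - 174 = 262/(-188) - 174 = 262*(-1/188) - 174 = -131/94 - 174 = -16487/94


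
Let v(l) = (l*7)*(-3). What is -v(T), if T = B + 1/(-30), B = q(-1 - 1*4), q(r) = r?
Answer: -1057/10 ≈ -105.70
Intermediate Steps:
B = -5 (B = -1 - 1*4 = -1 - 4 = -5)
T = -151/30 (T = -5 + 1/(-30) = -5 - 1/30 = -151/30 ≈ -5.0333)
v(l) = -21*l (v(l) = (7*l)*(-3) = -21*l)
-v(T) = -(-21)*(-151)/30 = -1*1057/10 = -1057/10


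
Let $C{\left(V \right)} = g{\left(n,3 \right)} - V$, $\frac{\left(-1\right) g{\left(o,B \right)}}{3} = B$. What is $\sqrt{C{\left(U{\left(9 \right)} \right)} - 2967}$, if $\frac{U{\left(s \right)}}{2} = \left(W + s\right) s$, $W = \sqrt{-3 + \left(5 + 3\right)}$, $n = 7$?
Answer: $\sqrt{-3138 - 18 \sqrt{5}} \approx 56.376 i$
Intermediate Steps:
$W = \sqrt{5}$ ($W = \sqrt{-3 + 8} = \sqrt{5} \approx 2.2361$)
$g{\left(o,B \right)} = - 3 B$
$U{\left(s \right)} = 2 s \left(s + \sqrt{5}\right)$ ($U{\left(s \right)} = 2 \left(\sqrt{5} + s\right) s = 2 \left(s + \sqrt{5}\right) s = 2 s \left(s + \sqrt{5}\right)$)
$C{\left(V \right)} = -9 - V$ ($C{\left(V \right)} = \left(-3\right) 3 - V = -9 - V$)
$\sqrt{C{\left(U{\left(9 \right)} \right)} - 2967} = \sqrt{\left(-9 - 2 \cdot 9 \left(9 + \sqrt{5}\right)\right) - 2967} = \sqrt{\left(-9 - \left(162 + 18 \sqrt{5}\right)\right) - 2967} = \sqrt{\left(-171 - 18 \sqrt{5}\right) - 2967} = \sqrt{-3138 - 18 \sqrt{5}}$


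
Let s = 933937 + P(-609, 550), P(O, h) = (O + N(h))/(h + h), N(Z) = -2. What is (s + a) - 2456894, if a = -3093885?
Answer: -5078526811/1100 ≈ -4.6168e+6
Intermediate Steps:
P(O, h) = (-2 + O)/(2*h) (P(O, h) = (O - 2)/(h + h) = (-2 + O)/((2*h)) = (-2 + O)*(1/(2*h)) = (-2 + O)/(2*h))
s = 1027330089/1100 (s = 933937 + (½)*(-2 - 609)/550 = 933937 + (½)*(1/550)*(-611) = 933937 - 611/1100 = 1027330089/1100 ≈ 9.3394e+5)
(s + a) - 2456894 = (1027330089/1100 - 3093885) - 2456894 = -2375943411/1100 - 2456894 = -5078526811/1100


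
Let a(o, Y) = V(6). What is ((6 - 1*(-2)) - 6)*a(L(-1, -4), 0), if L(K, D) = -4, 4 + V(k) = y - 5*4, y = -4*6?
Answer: -96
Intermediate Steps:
y = -24
V(k) = -48 (V(k) = -4 + (-24 - 5*4) = -4 + (-24 - 20) = -4 - 44 = -48)
a(o, Y) = -48
((6 - 1*(-2)) - 6)*a(L(-1, -4), 0) = ((6 - 1*(-2)) - 6)*(-48) = ((6 + 2) - 6)*(-48) = (8 - 6)*(-48) = 2*(-48) = -96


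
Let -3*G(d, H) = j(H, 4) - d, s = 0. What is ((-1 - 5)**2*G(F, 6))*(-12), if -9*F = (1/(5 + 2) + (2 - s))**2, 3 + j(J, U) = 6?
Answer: 24768/49 ≈ 505.47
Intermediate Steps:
j(J, U) = 3 (j(J, U) = -3 + 6 = 3)
F = -25/49 (F = -(1/(5 + 2) + (2 - 1*0))**2/9 = -(1/7 + (2 + 0))**2/9 = -(1/7 + 2)**2/9 = -(15/7)**2/9 = -1/9*225/49 = -25/49 ≈ -0.51020)
G(d, H) = -1 + d/3 (G(d, H) = -(3 - d)/3 = -1 + d/3)
((-1 - 5)**2*G(F, 6))*(-12) = ((-1 - 5)**2*(-1 + (1/3)*(-25/49)))*(-12) = ((-6)**2*(-1 - 25/147))*(-12) = (36*(-172/147))*(-12) = -2064/49*(-12) = 24768/49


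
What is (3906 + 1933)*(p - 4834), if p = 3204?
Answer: -9517570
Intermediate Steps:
(3906 + 1933)*(p - 4834) = (3906 + 1933)*(3204 - 4834) = 5839*(-1630) = -9517570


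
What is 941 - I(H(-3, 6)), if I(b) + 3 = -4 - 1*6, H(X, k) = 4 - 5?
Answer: 954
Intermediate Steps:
H(X, k) = -1
I(b) = -13 (I(b) = -3 + (-4 - 1*6) = -3 + (-4 - 6) = -3 - 10 = -13)
941 - I(H(-3, 6)) = 941 - 1*(-13) = 941 + 13 = 954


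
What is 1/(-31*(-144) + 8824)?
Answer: 1/13288 ≈ 7.5256e-5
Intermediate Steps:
1/(-31*(-144) + 8824) = 1/(4464 + 8824) = 1/13288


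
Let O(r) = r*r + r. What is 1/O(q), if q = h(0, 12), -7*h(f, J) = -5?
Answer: 49/60 ≈ 0.81667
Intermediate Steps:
h(f, J) = 5/7 (h(f, J) = -⅐*(-5) = 5/7)
q = 5/7 ≈ 0.71429
O(r) = r + r² (O(r) = r² + r = r + r²)
1/O(q) = 1/(5*(1 + 5/7)/7) = 1/((5/7)*(12/7)) = 1/(60/49) = 49/60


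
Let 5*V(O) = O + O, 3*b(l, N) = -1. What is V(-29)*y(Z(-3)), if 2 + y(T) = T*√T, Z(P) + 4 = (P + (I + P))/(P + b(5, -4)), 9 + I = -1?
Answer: 116/5 - 464*√5/125 ≈ 14.900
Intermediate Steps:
I = -10 (I = -9 - 1 = -10)
b(l, N) = -⅓ (b(l, N) = (⅓)*(-1) = -⅓)
V(O) = 2*O/5 (V(O) = (O + O)/5 = (2*O)/5 = 2*O/5)
Z(P) = -4 + (-10 + 2*P)/(-⅓ + P) (Z(P) = -4 + (P + (-10 + P))/(P - ⅓) = -4 + (-10 + 2*P)/(-⅓ + P))
y(T) = -2 + T^(3/2) (y(T) = -2 + T*√T = -2 + T^(3/2))
V(-29)*y(Z(-3)) = ((⅖)*(-29))*(-2 + (2*(-13 - 3*(-3))/(-1 + 3*(-3)))^(3/2)) = -58*(-2 + (2*(-13 + 9)/(-1 - 9))^(3/2))/5 = -58*(-2 + (2*(-4)/(-10))^(3/2))/5 = -58*(-2 + (2*(-⅒)*(-4))^(3/2))/5 = -58*(-2 + (⅘)^(3/2))/5 = -58*(-2 + 8*√5/25)/5 = 116/5 - 464*√5/125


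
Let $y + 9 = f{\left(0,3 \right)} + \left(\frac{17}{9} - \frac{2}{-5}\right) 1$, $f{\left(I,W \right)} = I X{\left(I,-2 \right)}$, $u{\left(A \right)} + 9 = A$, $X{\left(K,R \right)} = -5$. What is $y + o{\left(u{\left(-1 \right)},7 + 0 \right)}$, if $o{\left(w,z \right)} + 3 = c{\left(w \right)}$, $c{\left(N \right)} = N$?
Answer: $- \frac{887}{45} \approx -19.711$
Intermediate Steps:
$u{\left(A \right)} = -9 + A$
$o{\left(w,z \right)} = -3 + w$
$f{\left(I,W \right)} = - 5 I$ ($f{\left(I,W \right)} = I \left(-5\right) = - 5 I$)
$y = - \frac{302}{45}$ ($y = -9 + \left(\left(-5\right) 0 + \left(\frac{17}{9} - \frac{2}{-5}\right) 1\right) = -9 + \left(0 + \left(17 \cdot \frac{1}{9} - - \frac{2}{5}\right) 1\right) = -9 + \left(0 + \left(\frac{17}{9} + \frac{2}{5}\right) 1\right) = -9 + \left(0 + \frac{103}{45} \cdot 1\right) = -9 + \left(0 + \frac{103}{45}\right) = -9 + \frac{103}{45} = - \frac{302}{45} \approx -6.7111$)
$y + o{\left(u{\left(-1 \right)},7 + 0 \right)} = - \frac{302}{45} - 13 = - \frac{887}{45}$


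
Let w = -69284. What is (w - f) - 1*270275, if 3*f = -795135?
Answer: -74514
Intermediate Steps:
f = -265045 (f = (⅓)*(-795135) = -265045)
(w - f) - 1*270275 = (-69284 - 1*(-265045)) - 1*270275 = (-69284 + 265045) - 270275 = 195761 - 270275 = -74514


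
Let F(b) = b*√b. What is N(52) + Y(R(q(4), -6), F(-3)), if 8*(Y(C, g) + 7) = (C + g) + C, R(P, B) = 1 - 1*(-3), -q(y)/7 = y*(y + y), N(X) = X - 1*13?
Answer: 33 - 3*I*√3/8 ≈ 33.0 - 0.64952*I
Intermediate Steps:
N(X) = -13 + X (N(X) = X - 13 = -13 + X)
q(y) = -14*y² (q(y) = -7*y*(y + y) = -7*y*2*y = -14*y²)
R(P, B) = 4 (R(P, B) = 1 + 3 = 4)
F(b) = b^(3/2)
Y(C, g) = -7 + C/4 + g/8 (Y(C, g) = -7 + ((C + g) + C)/8 = -7 + (g + 2*C)/8 = -7 + (C/4 + g/8) = -7 + C/4 + g/8)
N(52) + Y(R(q(4), -6), F(-3)) = (-13 + 52) + (-7 + (¼)*4 + (-3)^(3/2)/8) = 39 + (-7 + 1 + (-3*I*√3)/8) = 39 + (-7 + 1 - 3*I*√3/8) = 39 + (-6 - 3*I*√3/8) = 33 - 3*I*√3/8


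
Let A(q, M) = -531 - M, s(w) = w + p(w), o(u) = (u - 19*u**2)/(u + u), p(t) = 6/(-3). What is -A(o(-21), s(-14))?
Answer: 515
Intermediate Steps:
p(t) = -2 (p(t) = 6*(-1/3) = -2)
o(u) = (u - 19*u**2)/(2*u) (o(u) = (u - 19*u**2)/((2*u)) = (u - 19*u**2)*(1/(2*u)) = (u - 19*u**2)/(2*u))
s(w) = -2 + w (s(w) = w - 2 = -2 + w)
-A(o(-21), s(-14)) = -(-531 - (-2 - 14)) = -(-531 - 1*(-16)) = -(-531 + 16) = -1*(-515) = 515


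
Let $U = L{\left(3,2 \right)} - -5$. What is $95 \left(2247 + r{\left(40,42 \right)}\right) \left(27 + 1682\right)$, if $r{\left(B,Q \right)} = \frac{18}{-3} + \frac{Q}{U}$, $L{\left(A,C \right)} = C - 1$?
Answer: $364974040$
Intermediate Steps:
$L{\left(A,C \right)} = -1 + C$
$U = 6$ ($U = \left(-1 + 2\right) - -5 = 1 + 5 = 6$)
$r{\left(B,Q \right)} = -6 + \frac{Q}{6}$ ($r{\left(B,Q \right)} = \frac{18}{-3} + \frac{Q}{6} = 18 \left(- \frac{1}{3}\right) + Q \frac{1}{6} = -6 + \frac{Q}{6}$)
$95 \left(2247 + r{\left(40,42 \right)}\right) \left(27 + 1682\right) = 95 \left(2247 + \left(-6 + \frac{1}{6} \cdot 42\right)\right) \left(27 + 1682\right) = 95 \left(2247 + \left(-6 + 7\right)\right) 1709 = 95 \left(2247 + 1\right) 1709 = 95 \cdot 2248 \cdot 1709 = 95 \cdot 3841832 = 364974040$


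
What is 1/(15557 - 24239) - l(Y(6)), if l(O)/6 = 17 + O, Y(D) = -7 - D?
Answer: -208369/8682 ≈ -24.000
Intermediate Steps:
l(O) = 102 + 6*O (l(O) = 6*(17 + O) = 102 + 6*O)
1/(15557 - 24239) - l(Y(6)) = 1/(15557 - 24239) - (102 + 6*(-7 - 1*6)) = 1/(-8682) - (102 + 6*(-7 - 6)) = -1/8682 - (102 + 6*(-13)) = -1/8682 - (102 - 78) = -1/8682 - 1*24 = -1/8682 - 24 = -208369/8682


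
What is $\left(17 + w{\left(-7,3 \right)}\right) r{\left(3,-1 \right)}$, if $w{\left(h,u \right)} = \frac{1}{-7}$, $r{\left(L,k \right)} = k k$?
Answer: $\frac{118}{7} \approx 16.857$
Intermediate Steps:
$r{\left(L,k \right)} = k^{2}$
$w{\left(h,u \right)} = - \frac{1}{7}$
$\left(17 + w{\left(-7,3 \right)}\right) r{\left(3,-1 \right)} = \left(17 - \frac{1}{7}\right) \left(-1\right)^{2} = \frac{118}{7} \cdot 1 = \frac{118}{7}$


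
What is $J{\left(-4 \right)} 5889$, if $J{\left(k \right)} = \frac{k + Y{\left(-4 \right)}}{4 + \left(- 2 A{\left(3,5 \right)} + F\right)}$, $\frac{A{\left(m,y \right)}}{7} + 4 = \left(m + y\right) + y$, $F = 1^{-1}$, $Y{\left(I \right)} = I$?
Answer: $\frac{47112}{121} \approx 389.36$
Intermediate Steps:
$F = 1$
$A{\left(m,y \right)} = -28 + 7 m + 14 y$ ($A{\left(m,y \right)} = -28 + 7 \left(\left(m + y\right) + y\right) = -28 + 7 \left(m + 2 y\right) = -28 + \left(7 m + 14 y\right) = -28 + 7 m + 14 y$)
$J{\left(k \right)} = \frac{4}{121} - \frac{k}{121}$ ($J{\left(k \right)} = \frac{k - 4}{4 + \left(- 2 \left(-28 + 7 \cdot 3 + 14 \cdot 5\right) + 1\right)} = \frac{-4 + k}{4 + \left(- 2 \left(-28 + 21 + 70\right) + 1\right)} = \frac{-4 + k}{4 + \left(\left(-2\right) 63 + 1\right)} = \frac{-4 + k}{4 + \left(-126 + 1\right)} = \frac{-4 + k}{4 - 125} = \frac{-4 + k}{-121} = \left(-4 + k\right) \left(- \frac{1}{121}\right) = \frac{4}{121} - \frac{k}{121}$)
$J{\left(-4 \right)} 5889 = \left(\frac{4}{121} - - \frac{4}{121}\right) 5889 = \left(\frac{4}{121} + \frac{4}{121}\right) 5889 = \frac{8}{121} \cdot 5889 = \frac{47112}{121}$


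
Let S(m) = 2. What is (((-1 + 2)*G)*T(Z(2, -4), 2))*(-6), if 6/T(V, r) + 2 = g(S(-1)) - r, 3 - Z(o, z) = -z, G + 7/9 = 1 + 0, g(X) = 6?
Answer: -4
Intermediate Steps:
G = 2/9 (G = -7/9 + (1 + 0) = -7/9 + 1 = 2/9 ≈ 0.22222)
Z(o, z) = 3 + z (Z(o, z) = 3 - (-1)*z = 3 + z)
T(V, r) = 6/(4 - r) (T(V, r) = 6/(-2 + (6 - r)) = 6/(4 - r))
(((-1 + 2)*G)*T(Z(2, -4), 2))*(-6) = (((-1 + 2)*(2/9))*(-6/(-4 + 2)))*(-6) = ((1*(2/9))*(-6/(-2)))*(-6) = (2*(-6*(-½))/9)*(-6) = ((2/9)*3)*(-6) = (⅔)*(-6) = -4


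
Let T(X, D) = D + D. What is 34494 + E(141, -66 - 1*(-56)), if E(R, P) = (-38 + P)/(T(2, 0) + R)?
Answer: 1621202/47 ≈ 34494.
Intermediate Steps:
T(X, D) = 2*D
E(R, P) = (-38 + P)/R (E(R, P) = (-38 + P)/(2*0 + R) = (-38 + P)/(0 + R) = (-38 + P)/R)
34494 + E(141, -66 - 1*(-56)) = 34494 + (-38 + (-66 - 1*(-56)))/141 = 34494 + (-38 + (-66 + 56))/141 = 34494 + (-38 - 10)/141 = 34494 + (1/141)*(-48) = 34494 - 16/47 = 1621202/47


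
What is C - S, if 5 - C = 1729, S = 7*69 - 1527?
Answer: -680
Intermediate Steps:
S = -1044 (S = 483 - 1527 = -1044)
C = -1724 (C = 5 - 1*1729 = 5 - 1729 = -1724)
C - S = -1724 - 1*(-1044) = -1724 + 1044 = -680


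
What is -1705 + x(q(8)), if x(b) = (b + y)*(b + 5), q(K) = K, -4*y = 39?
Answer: -6911/4 ≈ -1727.8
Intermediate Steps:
y = -39/4 (y = -¼*39 = -39/4 ≈ -9.7500)
x(b) = (5 + b)*(-39/4 + b) (x(b) = (b - 39/4)*(b + 5) = (-39/4 + b)*(5 + b) = (5 + b)*(-39/4 + b))
-1705 + x(q(8)) = -1705 + (-195/4 + 8² - 19/4*8) = -1705 + (-195/4 + 64 - 38) = -1705 - 91/4 = -6911/4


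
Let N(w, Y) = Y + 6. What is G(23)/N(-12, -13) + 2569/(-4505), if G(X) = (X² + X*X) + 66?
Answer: -5081603/31535 ≈ -161.14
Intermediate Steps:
N(w, Y) = 6 + Y
G(X) = 66 + 2*X² (G(X) = (X² + X²) + 66 = 2*X² + 66 = 66 + 2*X²)
G(23)/N(-12, -13) + 2569/(-4505) = (66 + 2*23²)/(6 - 13) + 2569/(-4505) = (66 + 2*529)/(-7) + 2569*(-1/4505) = (66 + 1058)*(-⅐) - 2569/4505 = 1124*(-⅐) - 2569/4505 = -1124/7 - 2569/4505 = -5081603/31535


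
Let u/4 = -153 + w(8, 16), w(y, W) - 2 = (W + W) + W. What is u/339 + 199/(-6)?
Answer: -23311/678 ≈ -34.382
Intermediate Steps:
w(y, W) = 2 + 3*W (w(y, W) = 2 + ((W + W) + W) = 2 + (2*W + W) = 2 + 3*W)
u = -412 (u = 4*(-153 + (2 + 3*16)) = 4*(-153 + (2 + 48)) = 4*(-153 + 50) = 4*(-103) = -412)
u/339 + 199/(-6) = -412/339 + 199/(-6) = -412*1/339 + 199*(-⅙) = -412/339 - 199/6 = -23311/678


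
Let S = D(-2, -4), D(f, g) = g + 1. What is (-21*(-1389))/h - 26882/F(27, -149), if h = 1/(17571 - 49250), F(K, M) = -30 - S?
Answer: -24949181395/27 ≈ -9.2404e+8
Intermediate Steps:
D(f, g) = 1 + g
S = -3 (S = 1 - 4 = -3)
F(K, M) = -27 (F(K, M) = -30 - 1*(-3) = -30 + 3 = -27)
h = -1/31679 (h = 1/(-31679) = -1/31679 ≈ -3.1567e-5)
(-21*(-1389))/h - 26882/F(27, -149) = (-21*(-1389))/(-1/31679) - 26882/(-27) = 29169*(-31679) - 26882*(-1/27) = -924044751 + 26882/27 = -24949181395/27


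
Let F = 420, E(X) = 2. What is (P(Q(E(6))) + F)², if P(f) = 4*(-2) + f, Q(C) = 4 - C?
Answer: 171396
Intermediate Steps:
P(f) = -8 + f
(P(Q(E(6))) + F)² = ((-8 + (4 - 1*2)) + 420)² = ((-8 + (4 - 2)) + 420)² = ((-8 + 2) + 420)² = (-6 + 420)² = 414² = 171396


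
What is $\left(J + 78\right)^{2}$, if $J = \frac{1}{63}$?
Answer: $\frac{24157225}{3969} \approx 6086.5$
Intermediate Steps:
$J = \frac{1}{63} \approx 0.015873$
$\left(J + 78\right)^{2} = \left(\frac{1}{63} + 78\right)^{2} = \left(\frac{4915}{63}\right)^{2} = \frac{24157225}{3969}$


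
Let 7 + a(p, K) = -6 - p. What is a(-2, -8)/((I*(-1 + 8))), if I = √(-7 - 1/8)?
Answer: 22*I*√114/399 ≈ 0.58871*I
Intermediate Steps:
I = I*√114/4 (I = √(-7 - 1*⅛) = √(-7 - ⅛) = √(-57/8) = I*√114/4 ≈ 2.6693*I)
a(p, K) = -13 - p (a(p, K) = -7 + (-6 - p) = -13 - p)
a(-2, -8)/((I*(-1 + 8))) = (-13 - 1*(-2))/(((I*√114/4)*(-1 + 8))) = (-13 + 2)/(((I*√114/4)*7)) = -11*(-2*I*√114/399) = -(-22)*I*√114/399 = 22*I*√114/399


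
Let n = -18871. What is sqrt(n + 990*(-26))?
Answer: I*sqrt(44611) ≈ 211.21*I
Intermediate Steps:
sqrt(n + 990*(-26)) = sqrt(-18871 + 990*(-26)) = sqrt(-18871 - 25740) = sqrt(-44611) = I*sqrt(44611)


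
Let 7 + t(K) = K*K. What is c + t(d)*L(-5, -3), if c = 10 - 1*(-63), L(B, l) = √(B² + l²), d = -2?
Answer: 73 - 3*√34 ≈ 55.507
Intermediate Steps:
t(K) = -7 + K² (t(K) = -7 + K*K = -7 + K²)
c = 73 (c = 10 + 63 = 73)
c + t(d)*L(-5, -3) = 73 + (-7 + (-2)²)*√((-5)² + (-3)²) = 73 + (-7 + 4)*√(25 + 9) = 73 - 3*√34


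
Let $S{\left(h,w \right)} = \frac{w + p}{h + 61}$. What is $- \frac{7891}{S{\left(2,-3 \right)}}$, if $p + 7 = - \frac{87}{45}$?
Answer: $\frac{7456995}{179} \approx 41659.0$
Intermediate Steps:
$p = - \frac{134}{15}$ ($p = -7 - \frac{87}{45} = -7 - \frac{29}{15} = - \frac{134}{15} \approx -8.9333$)
$S{\left(h,w \right)} = \frac{- \frac{134}{15} + w}{61 + h}$ ($S{\left(h,w \right)} = \frac{w - \frac{134}{15}}{h + 61} = \frac{- \frac{134}{15} + w}{61 + h}$)
$- \frac{7891}{S{\left(2,-3 \right)}} = - \frac{7891}{\frac{1}{61 + 2} \left(- \frac{134}{15} - 3\right)} = - \frac{7891}{\frac{1}{63} \left(- \frac{179}{15}\right)} = - \frac{7891}{- \frac{179}{945}} = \left(-7891\right) \left(- \frac{945}{179}\right) = \frac{7456995}{179}$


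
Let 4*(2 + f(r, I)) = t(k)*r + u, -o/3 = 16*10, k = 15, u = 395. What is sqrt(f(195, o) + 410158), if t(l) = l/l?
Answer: sqrt(1641214)/2 ≈ 640.55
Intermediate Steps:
o = -480 (o = -48*10 = -3*160 = -480)
t(l) = 1
f(r, I) = 387/4 + r/4 (f(r, I) = -2 + (1*r + 395)/4 = -2 + (r + 395)/4 = -2 + (395 + r)/4 = -2 + (395/4 + r/4) = 387/4 + r/4)
sqrt(f(195, o) + 410158) = sqrt((387/4 + (1/4)*195) + 410158) = sqrt((387/4 + 195/4) + 410158) = sqrt(291/2 + 410158) = sqrt(820607/2) = sqrt(1641214)/2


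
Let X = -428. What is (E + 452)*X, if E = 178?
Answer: -269640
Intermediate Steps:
(E + 452)*X = (178 + 452)*(-428) = 630*(-428) = -269640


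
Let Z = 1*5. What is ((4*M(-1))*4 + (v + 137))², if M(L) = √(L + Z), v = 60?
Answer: 52441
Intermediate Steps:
Z = 5
M(L) = √(5 + L) (M(L) = √(L + 5) = √(5 + L))
((4*M(-1))*4 + (v + 137))² = ((4*√(5 - 1))*4 + (60 + 137))² = ((4*√4)*4 + 197)² = ((4*2)*4 + 197)² = (8*4 + 197)² = (32 + 197)² = 229² = 52441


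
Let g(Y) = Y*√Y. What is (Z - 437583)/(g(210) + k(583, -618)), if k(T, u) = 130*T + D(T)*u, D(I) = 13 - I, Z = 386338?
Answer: -12534527/104695738 + 30747*√210/523478690 ≈ -0.11887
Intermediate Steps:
k(T, u) = 130*T + u*(13 - T) (k(T, u) = 130*T + (13 - T)*u = 130*T + u*(13 - T))
g(Y) = Y^(3/2)
(Z - 437583)/(g(210) + k(583, -618)) = (386338 - 437583)/(210^(3/2) + (130*583 - 1*(-618)*(-13 + 583))) = -51245/(210*√210 + (75790 - 1*(-618)*570)) = -51245/(210*√210 + (75790 + 352260)) = -51245/(210*√210 + 428050) = -51245/(428050 + 210*√210)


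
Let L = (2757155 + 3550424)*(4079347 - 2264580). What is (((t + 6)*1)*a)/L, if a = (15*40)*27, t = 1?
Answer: 113400/11446786219093 ≈ 9.9067e-9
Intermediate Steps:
a = 16200 (a = 600*27 = 16200)
L = 11446786219093 (L = 6307579*1814767 = 11446786219093)
(((t + 6)*1)*a)/L = (((1 + 6)*1)*16200)/11446786219093 = ((7*1)*16200)*(1/11446786219093) = (7*16200)*(1/11446786219093) = 113400*(1/11446786219093) = 113400/11446786219093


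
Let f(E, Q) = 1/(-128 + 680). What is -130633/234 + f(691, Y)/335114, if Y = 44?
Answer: -309806087605/554948784 ≈ -558.26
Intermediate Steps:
f(E, Q) = 1/552
-130633/234 + f(691, Y)/335114 = -130633/234 + (1/552)/335114 = -130633*1/234 + (1/552)*(1/335114) = -130633/234 + 1/184982928 = -309806087605/554948784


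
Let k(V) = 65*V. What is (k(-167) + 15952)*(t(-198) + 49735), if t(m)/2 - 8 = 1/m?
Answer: 8368166252/33 ≈ 2.5358e+8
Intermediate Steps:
t(m) = 16 + 2/m
(k(-167) + 15952)*(t(-198) + 49735) = (65*(-167) + 15952)*((16 + 2/(-198)) + 49735) = (-10855 + 15952)*((16 + 2*(-1/198)) + 49735) = 5097*((16 - 1/99) + 49735) = 5097*(1583/99 + 49735) = 5097*(4925348/99) = 8368166252/33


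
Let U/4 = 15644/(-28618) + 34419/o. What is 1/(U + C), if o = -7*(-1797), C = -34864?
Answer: -8571091/298747448332 ≈ -2.8690e-5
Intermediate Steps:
o = 12579
U = 75068292/8571091 (U = 4*(15644/(-28618) + 34419/12579) = 4*(15644*(-1/28618) + 34419*(1/12579)) = 4*(-7822/14309 + 1639/599) = 4*(18767073/8571091) = 75068292/8571091 ≈ 8.7583)
1/(U + C) = 1/(75068292/8571091 - 34864) = 1/(-298747448332/8571091) = -8571091/298747448332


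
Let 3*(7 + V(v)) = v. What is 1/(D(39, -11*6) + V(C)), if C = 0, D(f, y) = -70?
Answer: -1/77 ≈ -0.012987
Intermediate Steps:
V(v) = -7 + v/3
1/(D(39, -11*6) + V(C)) = 1/(-70 + (-7 + (1/3)*0)) = 1/(-70 + (-7 + 0)) = 1/(-70 - 7) = 1/(-77) = -1/77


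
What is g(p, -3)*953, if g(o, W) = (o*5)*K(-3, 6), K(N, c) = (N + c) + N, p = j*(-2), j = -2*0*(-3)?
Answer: 0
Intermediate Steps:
j = 0 (j = 0*(-3) = 0)
p = 0 (p = 0*(-2) = 0)
K(N, c) = c + 2*N
g(o, W) = 0 (g(o, W) = (o*5)*(6 + 2*(-3)) = (5*o)*(6 - 6) = (5*o)*0 = 0)
g(p, -3)*953 = 0*953 = 0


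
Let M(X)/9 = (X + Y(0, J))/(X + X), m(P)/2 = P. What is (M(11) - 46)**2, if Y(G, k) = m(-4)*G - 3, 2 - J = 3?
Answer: 220900/121 ≈ 1825.6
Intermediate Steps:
J = -1 (J = 2 - 1*3 = 2 - 3 = -1)
m(P) = 2*P
Y(G, k) = -3 - 8*G (Y(G, k) = (2*(-4))*G - 3 = -8*G - 3 = -3 - 8*G)
M(X) = 9*(-3 + X)/(2*X) (M(X) = 9*((X + (-3 - 8*0))/(X + X)) = 9*((X + (-3 + 0))/((2*X))) = 9*((X - 3)*(1/(2*X))) = 9*((-3 + X)*(1/(2*X))) = 9*((-3 + X)/(2*X)) = 9*(-3 + X)/(2*X))
(M(11) - 46)**2 = ((9/2)*(-3 + 11)/11 - 46)**2 = ((9/2)*(1/11)*8 - 46)**2 = (36/11 - 46)**2 = (-470/11)**2 = 220900/121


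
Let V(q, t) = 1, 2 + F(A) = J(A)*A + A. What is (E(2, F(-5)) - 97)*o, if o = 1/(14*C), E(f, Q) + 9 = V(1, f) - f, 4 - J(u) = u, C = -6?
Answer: 107/84 ≈ 1.2738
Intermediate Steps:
J(u) = 4 - u
F(A) = -2 + A + A*(4 - A) (F(A) = -2 + ((4 - A)*A + A) = -2 + (A*(4 - A) + A) = -2 + (A + A*(4 - A)) = -2 + A + A*(4 - A))
E(f, Q) = -8 - f (E(f, Q) = -9 + (1 - f) = -8 - f)
o = -1/84 (o = 1/(14*(-6)) = 1/(-84) = -1/84 ≈ -0.011905)
(E(2, F(-5)) - 97)*o = ((-8 - 1*2) - 97)*(-1/84) = ((-8 - 2) - 97)*(-1/84) = (-10 - 97)*(-1/84) = -107*(-1/84) = 107/84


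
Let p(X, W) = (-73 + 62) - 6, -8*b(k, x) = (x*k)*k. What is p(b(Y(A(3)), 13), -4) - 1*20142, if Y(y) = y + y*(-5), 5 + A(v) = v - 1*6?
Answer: -20159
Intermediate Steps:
A(v) = -11 + v (A(v) = -5 + (v - 1*6) = -5 + (v - 6) = -5 + (-6 + v) = -11 + v)
Y(y) = -4*y (Y(y) = y - 5*y = -4*y)
b(k, x) = -x*k**2/8 (b(k, x) = -x*k*k/8 = -k*x*k/8 = -x*k**2/8)
p(X, W) = -17 (p(X, W) = -11 - 6 = -17)
p(b(Y(A(3)), 13), -4) - 1*20142 = -17 - 1*20142 = -17 - 20142 = -20159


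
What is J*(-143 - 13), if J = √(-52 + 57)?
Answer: -156*√5 ≈ -348.83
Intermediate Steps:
J = √5 ≈ 2.2361
J*(-143 - 13) = √5*(-143 - 13) = √5*(-156) = -156*√5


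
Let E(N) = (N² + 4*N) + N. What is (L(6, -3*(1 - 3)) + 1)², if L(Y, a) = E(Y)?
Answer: 4489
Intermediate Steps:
E(N) = N² + 5*N
L(Y, a) = Y*(5 + Y)
(L(6, -3*(1 - 3)) + 1)² = (6*(5 + 6) + 1)² = (6*11 + 1)² = (66 + 1)² = 67² = 4489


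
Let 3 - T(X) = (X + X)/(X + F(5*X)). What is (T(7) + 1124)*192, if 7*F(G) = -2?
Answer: 10151232/47 ≈ 2.1598e+5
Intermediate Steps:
F(G) = -2/7 (F(G) = (⅐)*(-2) = -2/7)
T(X) = 3 - 2*X/(-2/7 + X) (T(X) = 3 - (X + X)/(X - 2/7) = 3 - 2*X/(-2/7 + X))
(T(7) + 1124)*192 = ((-6 + 7*7)/(-2 + 7*7) + 1124)*192 = ((-6 + 49)/(-2 + 49) + 1124)*192 = (43/47 + 1124)*192 = (52871/47)*192 = 10151232/47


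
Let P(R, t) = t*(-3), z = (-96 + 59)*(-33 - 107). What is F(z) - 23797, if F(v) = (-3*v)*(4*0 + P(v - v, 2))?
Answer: 69443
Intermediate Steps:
z = 5180 (z = -37*(-140) = 5180)
P(R, t) = -3*t
F(v) = 18*v (F(v) = (-3*v)*(4*0 - 3*2) = (-3*v)*(0 - 6) = -3*v*(-6) = 18*v)
F(z) - 23797 = 18*5180 - 23797 = 93240 - 23797 = 69443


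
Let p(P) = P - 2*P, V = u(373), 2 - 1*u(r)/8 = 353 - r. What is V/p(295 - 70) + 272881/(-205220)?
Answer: -19503389/9234900 ≈ -2.1119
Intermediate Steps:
u(r) = -2808 + 8*r (u(r) = 16 - 8*(353 - r) = 16 + (-2824 + 8*r) = -2808 + 8*r)
V = 176 (V = -2808 + 8*373 = -2808 + 2984 = 176)
p(P) = -P
V/p(295 - 70) + 272881/(-205220) = 176/((-(295 - 70))) + 272881/(-205220) = 176/((-1*225)) + 272881*(-1/205220) = 176/(-225) - 272881/205220 = 176*(-1/225) - 272881/205220 = -176/225 - 272881/205220 = -19503389/9234900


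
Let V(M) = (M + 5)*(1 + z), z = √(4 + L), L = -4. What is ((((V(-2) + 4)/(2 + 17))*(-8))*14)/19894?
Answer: -8/3857 ≈ -0.0020742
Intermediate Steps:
z = 0 (z = √(4 - 4) = √0 = 0)
V(M) = 5 + M (V(M) = (M + 5)*(1 + 0) = (5 + M)*1 = 5 + M)
((((V(-2) + 4)/(2 + 17))*(-8))*14)/19894 = (((((5 - 2) + 4)/(2 + 17))*(-8))*14)/19894 = ((((3 + 4)/19)*(-8))*14)*(1/19894) = (((7*(1/19))*(-8))*14)*(1/19894) = (((7/19)*(-8))*14)*(1/19894) = -56/19*14*(1/19894) = -784/19*1/19894 = -8/3857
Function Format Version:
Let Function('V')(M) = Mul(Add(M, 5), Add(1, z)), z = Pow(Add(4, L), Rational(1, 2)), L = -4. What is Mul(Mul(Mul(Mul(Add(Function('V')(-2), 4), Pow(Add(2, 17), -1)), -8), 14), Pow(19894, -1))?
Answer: Rational(-8, 3857) ≈ -0.0020742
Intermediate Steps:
z = 0 (z = Pow(Add(4, -4), Rational(1, 2)) = Pow(0, Rational(1, 2)) = 0)
Function('V')(M) = Add(5, M) (Function('V')(M) = Mul(Add(M, 5), Add(1, 0)) = Mul(Add(5, M), 1) = Add(5, M))
Mul(Mul(Mul(Mul(Add(Function('V')(-2), 4), Pow(Add(2, 17), -1)), -8), 14), Pow(19894, -1)) = Mul(Mul(Mul(Mul(Add(Add(5, -2), 4), Pow(Add(2, 17), -1)), -8), 14), Pow(19894, -1)) = Mul(Mul(Mul(Mul(Add(3, 4), Pow(19, -1)), -8), 14), Rational(1, 19894)) = Mul(Mul(Mul(Mul(7, Rational(1, 19)), -8), 14), Rational(1, 19894)) = Mul(Mul(Mul(Rational(7, 19), -8), 14), Rational(1, 19894)) = Mul(Mul(Rational(-56, 19), 14), Rational(1, 19894)) = Mul(Rational(-784, 19), Rational(1, 19894)) = Rational(-8, 3857)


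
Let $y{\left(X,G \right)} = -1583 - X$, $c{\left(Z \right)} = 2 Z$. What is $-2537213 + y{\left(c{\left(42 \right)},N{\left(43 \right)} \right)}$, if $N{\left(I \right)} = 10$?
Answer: $-2538880$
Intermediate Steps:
$-2537213 + y{\left(c{\left(42 \right)},N{\left(43 \right)} \right)} = -2537213 - \left(1583 + 2 \cdot 42\right) = -2537213 - 1667 = -2538880$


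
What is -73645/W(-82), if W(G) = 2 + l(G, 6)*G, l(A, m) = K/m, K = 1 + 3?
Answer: 220935/158 ≈ 1398.3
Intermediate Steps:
K = 4
l(A, m) = 4/m
W(G) = 2 + 2*G/3 (W(G) = 2 + (4/6)*G = 2 + (4*(⅙))*G = 2 + 2*G/3)
-73645/W(-82) = -73645/(2 + (⅔)*(-82)) = -73645/(2 - 164/3) = -73645/(-158/3) = -73645*(-3/158) = 220935/158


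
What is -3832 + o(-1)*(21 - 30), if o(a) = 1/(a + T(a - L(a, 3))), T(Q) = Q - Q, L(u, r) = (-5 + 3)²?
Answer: -3823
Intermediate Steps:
L(u, r) = 4 (L(u, r) = (-2)² = 4)
T(Q) = 0
o(a) = 1/a (o(a) = 1/(a + 0) = 1/a)
-3832 + o(-1)*(21 - 30) = -3832 + (21 - 30)/(-1) = -3832 - 1*(-9) = -3832 + 9 = -3823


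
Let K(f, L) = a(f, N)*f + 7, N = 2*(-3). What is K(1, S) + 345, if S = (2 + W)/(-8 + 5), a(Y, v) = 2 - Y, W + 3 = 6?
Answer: 353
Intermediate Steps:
W = 3 (W = -3 + 6 = 3)
N = -6
S = -5/3 (S = (2 + 3)/(-8 + 5) = 5/(-3) = 5*(-1/3) = -5/3 ≈ -1.6667)
K(f, L) = 7 + f*(2 - f) (K(f, L) = (2 - f)*f + 7 = f*(2 - f) + 7 = 7 + f*(2 - f))
K(1, S) + 345 = (7 - 1*1*(-2 + 1)) + 345 = (7 - 1*1*(-1)) + 345 = (7 + 1) + 345 = 8 + 345 = 353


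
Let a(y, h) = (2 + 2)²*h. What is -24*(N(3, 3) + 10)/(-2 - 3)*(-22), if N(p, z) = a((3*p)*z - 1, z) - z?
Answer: -5808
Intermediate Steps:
a(y, h) = 16*h (a(y, h) = 4²*h = 16*h)
N(p, z) = 15*z (N(p, z) = 16*z - z = 15*z)
-24*(N(3, 3) + 10)/(-2 - 3)*(-22) = -24*(15*3 + 10)/(-2 - 3)*(-22) = -24*(45 + 10)/(-5)*(-22) = -1320*(-1)/5*(-22) = -24*(-11)*(-22) = 264*(-22) = -5808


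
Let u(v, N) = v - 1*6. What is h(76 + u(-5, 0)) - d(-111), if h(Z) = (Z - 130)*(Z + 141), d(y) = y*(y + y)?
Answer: -38032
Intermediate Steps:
u(v, N) = -6 + v (u(v, N) = v - 6 = -6 + v)
d(y) = 2*y² (d(y) = y*(2*y) = 2*y²)
h(Z) = (-130 + Z)*(141 + Z)
h(76 + u(-5, 0)) - d(-111) = (-18330 + (76 + (-6 - 5))² + 11*(76 + (-6 - 5))) - 2*(-111)² = (-18330 + (76 - 11)² + 11*(76 - 11)) - 2*12321 = (-18330 + 65² + 11*65) - 1*24642 = (-18330 + 4225 + 715) - 24642 = -13390 - 24642 = -38032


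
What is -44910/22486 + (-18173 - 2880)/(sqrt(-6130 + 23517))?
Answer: -22455/11243 - 21053*sqrt(17387)/17387 ≈ -161.66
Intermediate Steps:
-44910/22486 + (-18173 - 2880)/(sqrt(-6130 + 23517)) = -44910*1/22486 - 21053*sqrt(17387)/17387 = -22455/11243 - 21053*sqrt(17387)/17387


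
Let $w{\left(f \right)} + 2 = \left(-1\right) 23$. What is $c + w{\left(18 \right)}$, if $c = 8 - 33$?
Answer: $-50$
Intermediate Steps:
$w{\left(f \right)} = -25$ ($w{\left(f \right)} = -2 - 23 = -25$)
$c = -25$ ($c = 8 - 33 = -25$)
$c + w{\left(18 \right)} = -25 - 25 = -50$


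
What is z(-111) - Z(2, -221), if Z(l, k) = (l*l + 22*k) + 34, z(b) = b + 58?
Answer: 4771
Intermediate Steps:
z(b) = 58 + b
Z(l, k) = 34 + l² + 22*k (Z(l, k) = (l² + 22*k) + 34 = 34 + l² + 22*k)
z(-111) - Z(2, -221) = (58 - 111) - (34 + 2² + 22*(-221)) = -53 - (34 + 4 - 4862) = -53 - 1*(-4824) = -53 + 4824 = 4771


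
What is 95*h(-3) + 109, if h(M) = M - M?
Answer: 109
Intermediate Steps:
h(M) = 0
95*h(-3) + 109 = 95*0 + 109 = 0 + 109 = 109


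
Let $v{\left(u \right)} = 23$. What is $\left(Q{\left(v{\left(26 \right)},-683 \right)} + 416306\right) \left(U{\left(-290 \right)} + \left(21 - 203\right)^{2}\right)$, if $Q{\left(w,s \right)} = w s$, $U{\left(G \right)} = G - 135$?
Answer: $13099121303$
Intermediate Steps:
$U{\left(G \right)} = -135 + G$
$Q{\left(w,s \right)} = s w$
$\left(Q{\left(v{\left(26 \right)},-683 \right)} + 416306\right) \left(U{\left(-290 \right)} + \left(21 - 203\right)^{2}\right) = \left(\left(-683\right) 23 + 416306\right) \left(\left(-135 - 290\right) + \left(21 - 203\right)^{2}\right) = \left(-15709 + 416306\right) \left(-425 + \left(21 - 203\right)^{2}\right) = 400597 \left(-425 + \left(-182\right)^{2}\right) = 400597 \left(-425 + 33124\right) = 400597 \cdot 32699 = 13099121303$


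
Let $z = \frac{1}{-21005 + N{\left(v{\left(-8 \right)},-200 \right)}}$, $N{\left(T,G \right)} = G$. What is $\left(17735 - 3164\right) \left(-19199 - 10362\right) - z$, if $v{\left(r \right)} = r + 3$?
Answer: $- \frac{9133700283854}{21205} \approx -4.3073 \cdot 10^{8}$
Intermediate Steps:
$v{\left(r \right)} = 3 + r$
$z = - \frac{1}{21205}$ ($z = \frac{1}{-21005 - 200} = \frac{1}{-21205} = - \frac{1}{21205} \approx -4.7159 \cdot 10^{-5}$)
$\left(17735 - 3164\right) \left(-19199 - 10362\right) - z = \left(17735 - 3164\right) \left(-19199 - 10362\right) - - \frac{1}{21205} = 14571 \left(-29561\right) + \frac{1}{21205} = -430733331 + \frac{1}{21205} = - \frac{9133700283854}{21205}$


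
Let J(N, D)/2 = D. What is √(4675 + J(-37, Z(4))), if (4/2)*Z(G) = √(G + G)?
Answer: √(4675 + 2*√2) ≈ 68.395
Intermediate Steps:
Z(G) = √2*√G/2 (Z(G) = √(G + G)/2 = √(2*G)/2 = (√2*√G)/2 = √2*√G/2)
J(N, D) = 2*D
√(4675 + J(-37, Z(4))) = √(4675 + 2*(√2*√4/2)) = √(4675 + 2*((½)*√2*2)) = √(4675 + 2*√2)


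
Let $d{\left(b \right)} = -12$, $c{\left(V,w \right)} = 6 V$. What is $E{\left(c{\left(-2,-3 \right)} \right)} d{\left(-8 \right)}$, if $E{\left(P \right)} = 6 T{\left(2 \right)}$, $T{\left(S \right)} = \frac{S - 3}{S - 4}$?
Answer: $-36$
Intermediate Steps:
$T{\left(S \right)} = \frac{-3 + S}{-4 + S}$
$E{\left(P \right)} = 3$ ($E{\left(P \right)} = 6 \frac{-3 + 2}{-4 + 2} = 6 \frac{1}{-2} \left(-1\right) = 6 \left(\left(- \frac{1}{2}\right) \left(-1\right)\right) = 6 \cdot \frac{1}{2} = 3$)
$E{\left(c{\left(-2,-3 \right)} \right)} d{\left(-8 \right)} = 3 \left(-12\right) = -36$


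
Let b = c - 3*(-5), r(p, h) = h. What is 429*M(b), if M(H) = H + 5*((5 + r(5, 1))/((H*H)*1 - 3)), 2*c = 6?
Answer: 830544/107 ≈ 7762.1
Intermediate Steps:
c = 3 (c = (1/2)*6 = 3)
b = 18 (b = 3 - 3*(-5) = 3 + 15 = 18)
M(H) = H + 30/(-3 + H**2) (M(H) = H + 5*((5 + 1)/((H*H)*1 - 3)) = H + 5*(6/(H**2*1 - 3)) = H + 5*(6/(H**2 - 3)) = H + 5*(6/(-3 + H**2)) = H + 30/(-3 + H**2))
429*M(b) = 429*((30 + 18**3 - 3*18)/(-3 + 18**2)) = 429*((30 + 5832 - 54)/(-3 + 324)) = 429*(5808/321) = 429*((1/321)*5808) = 429*(1936/107) = 830544/107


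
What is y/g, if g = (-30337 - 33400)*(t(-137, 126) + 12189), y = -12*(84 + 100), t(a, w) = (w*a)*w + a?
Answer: -138/8616286345 ≈ -1.6016e-8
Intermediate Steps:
t(a, w) = a + a*w² (t(a, w) = (a*w)*w + a = a*w² + a = a + a*w²)
y = -2208 (y = -12*184 = -2208)
g = 137860581520 (g = (-30337 - 33400)*(-137*(1 + 126²) + 12189) = -63737*(-137*(1 + 15876) + 12189) = -63737*(-137*15877 + 12189) = -63737*(-2175149 + 12189) = -63737*(-2162960) = 137860581520)
y/g = -2208/137860581520 = -2208*1/137860581520 = -138/8616286345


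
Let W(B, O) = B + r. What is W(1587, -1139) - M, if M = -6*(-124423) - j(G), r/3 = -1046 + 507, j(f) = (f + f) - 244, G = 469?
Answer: -745874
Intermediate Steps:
j(f) = -244 + 2*f (j(f) = 2*f - 244 = -244 + 2*f)
r = -1617 (r = 3*(-1046 + 507) = 3*(-539) = -1617)
M = 745844 (M = -6*(-124423) - (-244 + 2*469) = 746538 - (-244 + 938) = 746538 - 1*694 = 746538 - 694 = 745844)
W(B, O) = -1617 + B (W(B, O) = B - 1617 = -1617 + B)
W(1587, -1139) - M = (-1617 + 1587) - 1*745844 = -30 - 745844 = -745874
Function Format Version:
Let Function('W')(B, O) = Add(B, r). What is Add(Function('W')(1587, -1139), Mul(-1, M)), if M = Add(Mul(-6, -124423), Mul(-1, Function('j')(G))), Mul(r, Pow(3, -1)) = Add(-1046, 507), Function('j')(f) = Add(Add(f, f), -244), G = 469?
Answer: -745874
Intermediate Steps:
Function('j')(f) = Add(-244, Mul(2, f)) (Function('j')(f) = Add(Mul(2, f), -244) = Add(-244, Mul(2, f)))
r = -1617 (r = Mul(3, Add(-1046, 507)) = Mul(3, -539) = -1617)
M = 745844 (M = Add(Mul(-6, -124423), Mul(-1, Add(-244, Mul(2, 469)))) = Add(746538, Mul(-1, Add(-244, 938))) = Add(746538, Mul(-1, 694)) = Add(746538, -694) = 745844)
Function('W')(B, O) = Add(-1617, B) (Function('W')(B, O) = Add(B, -1617) = Add(-1617, B))
Add(Function('W')(1587, -1139), Mul(-1, M)) = Add(Add(-1617, 1587), Mul(-1, 745844)) = Add(-30, -745844) = -745874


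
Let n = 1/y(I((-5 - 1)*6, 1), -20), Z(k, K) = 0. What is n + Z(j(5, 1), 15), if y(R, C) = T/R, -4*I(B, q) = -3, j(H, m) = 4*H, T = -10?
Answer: -3/40 ≈ -0.075000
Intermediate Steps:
I(B, q) = ¾ (I(B, q) = -¼*(-3) = ¾)
y(R, C) = -10/R
n = -3/40 (n = 1/(-10/¾) = 1/(-10*4/3) = 1/(-40/3) = -3/40 ≈ -0.075000)
n + Z(j(5, 1), 15) = -3/40 + 0 = -3/40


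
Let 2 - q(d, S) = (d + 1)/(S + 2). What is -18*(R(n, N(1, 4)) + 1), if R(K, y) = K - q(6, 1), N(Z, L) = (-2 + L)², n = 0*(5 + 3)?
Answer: -24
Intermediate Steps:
n = 0 (n = 0*8 = 0)
q(d, S) = 2 - (1 + d)/(2 + S) (q(d, S) = 2 - (d + 1)/(S + 2) = 2 - (1 + d)/(2 + S))
R(K, y) = ⅓ + K (R(K, y) = K - (3 - 1*6 + 2*1)/(2 + 1) = K - (3 - 6 + 2)/3 = K - (-1)/3 = K - 1*(-⅓) = K + ⅓ = ⅓ + K)
-18*(R(n, N(1, 4)) + 1) = -18*((⅓ + 0) + 1) = -18*(⅓ + 1) = -18*4/3 = -24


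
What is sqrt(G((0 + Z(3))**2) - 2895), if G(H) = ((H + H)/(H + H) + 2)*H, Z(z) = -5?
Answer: 2*I*sqrt(705) ≈ 53.104*I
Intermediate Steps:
G(H) = 3*H (G(H) = ((2*H)/((2*H)) + 2)*H = ((2*H)*(1/(2*H)) + 2)*H = (1 + 2)*H = 3*H)
sqrt(G((0 + Z(3))**2) - 2895) = sqrt(3*(0 - 5)**2 - 2895) = sqrt(3*(-5)**2 - 2895) = sqrt(3*25 - 2895) = sqrt(75 - 2895) = sqrt(-2820) = 2*I*sqrt(705)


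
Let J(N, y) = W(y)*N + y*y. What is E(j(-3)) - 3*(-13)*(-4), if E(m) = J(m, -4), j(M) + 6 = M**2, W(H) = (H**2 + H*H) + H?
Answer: -56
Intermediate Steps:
W(H) = H + 2*H**2 (W(H) = (H**2 + H**2) + H = 2*H**2 + H = H + 2*H**2)
J(N, y) = y**2 + N*y*(1 + 2*y) (J(N, y) = (y*(1 + 2*y))*N + y*y = N*y*(1 + 2*y) + y**2 = y**2 + N*y*(1 + 2*y))
j(M) = -6 + M**2
E(m) = 16 + 28*m (E(m) = -4*(-4 + m*(1 + 2*(-4))) = -4*(-4 + m*(1 - 8)) = -4*(-4 + m*(-7)) = -4*(-4 - 7*m) = 16 + 28*m)
E(j(-3)) - 3*(-13)*(-4) = (16 + 28*(-6 + (-3)**2)) - 3*(-13)*(-4) = (16 + 28*(-6 + 9)) - (-39)*(-4) = (16 + 28*3) - 1*156 = (16 + 84) - 156 = 100 - 156 = -56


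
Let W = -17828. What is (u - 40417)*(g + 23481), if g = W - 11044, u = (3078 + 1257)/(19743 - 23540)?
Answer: 827344284444/3797 ≈ 2.1789e+8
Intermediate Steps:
u = -4335/3797 (u = 4335/(-3797) = 4335*(-1/3797) = -4335/3797 ≈ -1.1417)
g = -28872 (g = -17828 - 11044 = -28872)
(u - 40417)*(g + 23481) = (-4335/3797 - 40417)*(-28872 + 23481) = -153467684/3797*(-5391) = 827344284444/3797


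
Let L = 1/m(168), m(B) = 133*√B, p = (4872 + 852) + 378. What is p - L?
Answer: 6102 - √42/11172 ≈ 6102.0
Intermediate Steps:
p = 6102 (p = 5724 + 378 = 6102)
L = √42/11172 (L = 1/(133*√168) = 1/(133*(2*√42)) = 1/(266*√42) = √42/11172 ≈ 0.00058009)
p - L = 6102 - √42/11172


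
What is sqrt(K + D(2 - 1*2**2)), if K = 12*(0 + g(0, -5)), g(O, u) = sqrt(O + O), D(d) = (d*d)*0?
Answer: 0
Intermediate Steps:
D(d) = 0 (D(d) = d**2*0 = 0)
g(O, u) = sqrt(2)*sqrt(O) (g(O, u) = sqrt(2*O) = sqrt(2)*sqrt(O))
K = 0 (K = 12*(0 + sqrt(2)*sqrt(0)) = 12*(0 + sqrt(2)*0) = 12*(0 + 0) = 12*0 = 0)
sqrt(K + D(2 - 1*2**2)) = sqrt(0 + 0) = sqrt(0) = 0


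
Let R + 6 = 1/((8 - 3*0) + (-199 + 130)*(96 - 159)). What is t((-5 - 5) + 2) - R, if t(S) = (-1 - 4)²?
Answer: 135004/4355 ≈ 31.000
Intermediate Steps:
t(S) = 25 (t(S) = (-5)² = 25)
R = -26129/4355 (R = -6 + 1/((8 - 3*0) + (-199 + 130)*(96 - 159)) = -6 + 1/((8 + 0) - 69*(-63)) = -6 + 1/(8 + 4347) = -6 + 1/4355 = -26129/4355 ≈ -5.9998)
t((-5 - 5) + 2) - R = 25 - 1*(-26129/4355) = 25 + 26129/4355 = 135004/4355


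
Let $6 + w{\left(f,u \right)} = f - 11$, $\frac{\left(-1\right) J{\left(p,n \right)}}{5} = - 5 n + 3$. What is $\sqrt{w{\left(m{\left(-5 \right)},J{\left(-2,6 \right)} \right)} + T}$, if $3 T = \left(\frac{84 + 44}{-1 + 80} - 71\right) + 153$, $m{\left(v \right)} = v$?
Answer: $\frac{4 \sqrt{2291}}{79} \approx 2.4235$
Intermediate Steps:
$J{\left(p,n \right)} = -15 + 25 n$ ($J{\left(p,n \right)} = - 5 \left(- 5 n + 3\right) = - 5 \left(3 - 5 n\right) = -15 + 25 n$)
$w{\left(f,u \right)} = -17 + f$ ($w{\left(f,u \right)} = -6 + \left(f - 11\right) = -6 + \left(-11 + f\right) = -17 + f$)
$T = \frac{2202}{79}$ ($T = \frac{\left(\frac{84 + 44}{-1 + 80} - 71\right) + 153}{3} = \frac{\left(\frac{128}{79} - 71\right) + 153}{3} = \frac{- \frac{5481}{79} + 153}{3} = \frac{1}{3} \cdot \frac{6606}{79} = \frac{2202}{79} \approx 27.873$)
$\sqrt{w{\left(m{\left(-5 \right)},J{\left(-2,6 \right)} \right)} + T} = \sqrt{\left(-17 - 5\right) + \frac{2202}{79}} = \sqrt{-22 + \frac{2202}{79}} = \sqrt{\frac{464}{79}} = \frac{4 \sqrt{2291}}{79}$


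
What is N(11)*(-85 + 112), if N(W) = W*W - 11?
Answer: 2970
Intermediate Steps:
N(W) = -11 + W**2 (N(W) = W**2 - 11 = -11 + W**2)
N(11)*(-85 + 112) = (-11 + 11**2)*(-85 + 112) = (-11 + 121)*27 = 110*27 = 2970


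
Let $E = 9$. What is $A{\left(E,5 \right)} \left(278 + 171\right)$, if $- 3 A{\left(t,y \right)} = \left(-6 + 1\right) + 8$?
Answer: $-449$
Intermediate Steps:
$A{\left(t,y \right)} = -1$ ($A{\left(t,y \right)} = - \frac{\left(-6 + 1\right) + 8}{3} = - \frac{-5 + 8}{3} = \left(- \frac{1}{3}\right) 3 = -1$)
$A{\left(E,5 \right)} \left(278 + 171\right) = - (278 + 171) = \left(-1\right) 449 = -449$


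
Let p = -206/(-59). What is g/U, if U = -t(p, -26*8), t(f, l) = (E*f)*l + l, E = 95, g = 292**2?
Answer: 314411/255177 ≈ 1.2321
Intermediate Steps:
g = 85264
p = 206/59 (p = -206*(-1/59) = 206/59 ≈ 3.4915)
t(f, l) = l + 95*f*l (t(f, l) = (95*f)*l + l = 95*f*l + l = l + 95*f*l)
U = 4082832/59 (U = -(-26*8)*(1 + 95*(206/59)) = -(-208)*(1 + 19570/59) = -(-208)*19629/59 = -1*(-4082832/59) = 4082832/59 ≈ 69201.)
g/U = 85264/(4082832/59) = 85264*(59/4082832) = 314411/255177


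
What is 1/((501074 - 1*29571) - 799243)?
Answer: -1/327740 ≈ -3.0512e-6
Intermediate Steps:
1/((501074 - 1*29571) - 799243) = 1/((501074 - 29571) - 799243) = 1/(471503 - 799243) = 1/(-327740) = -1/327740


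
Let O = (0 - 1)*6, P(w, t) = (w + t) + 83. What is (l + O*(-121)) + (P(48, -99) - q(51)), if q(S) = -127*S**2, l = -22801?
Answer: 308284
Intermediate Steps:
P(w, t) = 83 + t + w (P(w, t) = (t + w) + 83 = 83 + t + w)
O = -6 (O = -1*6 = -6)
(l + O*(-121)) + (P(48, -99) - q(51)) = (-22801 - 6*(-121)) + ((83 - 99 + 48) - (-127)*51**2) = (-22801 + 726) + (32 - (-127)*2601) = -22075 + (32 - 1*(-330327)) = -22075 + (32 + 330327) = -22075 + 330359 = 308284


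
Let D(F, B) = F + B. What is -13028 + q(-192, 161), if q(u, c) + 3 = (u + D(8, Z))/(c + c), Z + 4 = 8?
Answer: -2098081/161 ≈ -13032.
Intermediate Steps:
Z = 4 (Z = -4 + 8 = 4)
D(F, B) = B + F
q(u, c) = -3 + (12 + u)/(2*c) (q(u, c) = -3 + (u + (4 + 8))/(c + c) = -3 + (u + 12)/((2*c)) = -3 + (12 + u)*(1/(2*c)) = -3 + (12 + u)/(2*c))
-13028 + q(-192, 161) = -13028 + (½)*(12 - 192 - 6*161)/161 = -13028 + (½)*(1/161)*(12 - 192 - 966) = -13028 + (½)*(1/161)*(-1146) = -13028 - 573/161 = -2098081/161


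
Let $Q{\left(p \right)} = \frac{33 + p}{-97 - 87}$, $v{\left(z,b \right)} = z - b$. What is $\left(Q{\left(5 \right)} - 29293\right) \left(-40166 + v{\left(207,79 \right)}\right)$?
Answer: $\frac{53950704525}{46} \approx 1.1728 \cdot 10^{9}$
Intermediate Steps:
$Q{\left(p \right)} = - \frac{33}{184} - \frac{p}{184}$ ($Q{\left(p \right)} = \frac{33 + p}{-184} = \left(33 + p\right) \left(- \frac{1}{184}\right) = - \frac{33}{184} - \frac{p}{184}$)
$\left(Q{\left(5 \right)} - 29293\right) \left(-40166 + v{\left(207,79 \right)}\right) = \left(\left(- \frac{33}{184} - \frac{5}{184}\right) - 29293\right) \left(-40166 + \left(207 - 79\right)\right) = \left(- \frac{19}{92} - 29293\right) \left(-40166 + 128\right) = \left(- \frac{2694975}{92}\right) \left(-40038\right) = \frac{53950704525}{46}$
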